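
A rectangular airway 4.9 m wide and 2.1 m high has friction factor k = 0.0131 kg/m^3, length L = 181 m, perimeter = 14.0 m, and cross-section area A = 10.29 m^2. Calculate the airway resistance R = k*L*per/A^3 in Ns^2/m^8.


Compute the numerator:
k * L * per = 0.0131 * 181 * 14.0
= 33.1954
Compute the denominator:
A^3 = 10.29^3 = 1089.547389
Resistance:
R = 33.1954 / 1089.547389
= 0.0305 Ns^2/m^8

0.0305 Ns^2/m^8


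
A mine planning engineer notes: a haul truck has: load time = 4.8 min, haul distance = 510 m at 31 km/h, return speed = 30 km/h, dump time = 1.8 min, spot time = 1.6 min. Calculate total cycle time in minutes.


10.2071 min

Convert haul speed to m/min: 31 * 1000/60 = 516.6666667 m/min
Haul time = 510 / 516.6666667 = 0.9870967742 min
Convert return speed to m/min: 30 * 1000/60 = 500 m/min
Return time = 510 / 500 = 1.02 min
Total cycle time:
= 4.8 + 0.9870967742 + 1.8 + 1.02 + 1.6
= 10.2071 min


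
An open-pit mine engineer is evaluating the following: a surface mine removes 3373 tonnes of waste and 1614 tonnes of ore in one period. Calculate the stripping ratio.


Stripping ratio = waste tonnage / ore tonnage
= 3373 / 1614
= 2.0898

2.0898


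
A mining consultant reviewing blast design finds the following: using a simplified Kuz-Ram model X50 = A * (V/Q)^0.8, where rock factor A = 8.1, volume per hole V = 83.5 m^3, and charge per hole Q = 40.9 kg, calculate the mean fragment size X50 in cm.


Compute V/Q:
V/Q = 83.5 / 40.9 = 2.041564792
Raise to the power 0.8:
(V/Q)^0.8 = 2.041564792^0.8 = 1.769988864
Multiply by A:
X50 = 8.1 * 1.769988864
= 14.3369 cm

14.3369 cm


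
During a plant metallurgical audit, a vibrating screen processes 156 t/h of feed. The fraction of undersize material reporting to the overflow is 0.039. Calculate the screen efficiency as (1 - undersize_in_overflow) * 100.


96.1%

Screen efficiency = (1 - fraction of undersize in overflow) * 100
= (1 - 0.039) * 100
= 0.961 * 100
= 96.1%


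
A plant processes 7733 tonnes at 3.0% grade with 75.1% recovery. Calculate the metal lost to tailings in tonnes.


Total metal in feed:
= 7733 * 3.0 / 100 = 231.99 tonnes
Metal recovered:
= 231.99 * 75.1 / 100 = 174.22449 tonnes
Metal lost to tailings:
= 231.99 - 174.22449
= 57.7655 tonnes

57.7655 tonnes


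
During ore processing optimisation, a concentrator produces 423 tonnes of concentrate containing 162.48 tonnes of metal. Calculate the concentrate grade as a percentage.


Grade = (metal in concentrate / concentrate mass) * 100
= (162.48 / 423) * 100
= 0.3841134752 * 100
= 38.4113%

38.4113%


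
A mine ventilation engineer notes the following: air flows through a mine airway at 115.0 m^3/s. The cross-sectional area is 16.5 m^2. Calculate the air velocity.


Velocity = flow rate / cross-sectional area
= 115.0 / 16.5
= 6.9697 m/s

6.9697 m/s


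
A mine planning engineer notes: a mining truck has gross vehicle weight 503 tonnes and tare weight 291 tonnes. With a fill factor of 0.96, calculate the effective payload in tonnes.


203.52 tonnes

Maximum payload = gross - tare
= 503 - 291 = 212 tonnes
Effective payload = max payload * fill factor
= 212 * 0.96
= 203.52 tonnes


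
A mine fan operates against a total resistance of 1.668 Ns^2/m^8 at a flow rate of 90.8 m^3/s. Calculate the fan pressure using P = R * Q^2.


13752.0595 Pa

Compute Q^2:
Q^2 = 90.8^2 = 8244.64
Compute pressure:
P = R * Q^2 = 1.668 * 8244.64
= 13752.0595 Pa


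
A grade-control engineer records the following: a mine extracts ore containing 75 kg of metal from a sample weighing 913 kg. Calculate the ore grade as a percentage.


Ore grade = (metal mass / ore mass) * 100
= (75 / 913) * 100
= 0.08214676889 * 100
= 8.2147%

8.2147%


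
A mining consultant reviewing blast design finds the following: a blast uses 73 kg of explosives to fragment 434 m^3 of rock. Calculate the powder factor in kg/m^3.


0.1682 kg/m^3

Powder factor = explosive mass / rock volume
= 73 / 434
= 0.1682 kg/m^3


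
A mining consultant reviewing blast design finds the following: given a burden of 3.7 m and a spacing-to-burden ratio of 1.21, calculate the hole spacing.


Spacing = burden * ratio
= 3.7 * 1.21
= 4.477 m

4.477 m


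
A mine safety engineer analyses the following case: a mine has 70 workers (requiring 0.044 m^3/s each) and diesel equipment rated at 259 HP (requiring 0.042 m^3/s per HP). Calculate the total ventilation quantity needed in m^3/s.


13.958 m^3/s

Airflow for workers:
Q_people = 70 * 0.044 = 3.08 m^3/s
Airflow for diesel equipment:
Q_diesel = 259 * 0.042 = 10.878 m^3/s
Total ventilation:
Q_total = 3.08 + 10.878
= 13.958 m^3/s


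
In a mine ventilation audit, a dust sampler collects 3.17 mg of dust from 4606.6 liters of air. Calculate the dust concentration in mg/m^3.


0.6881 mg/m^3

Convert liters to m^3: 1 m^3 = 1000 L
Concentration = mass / volume * 1000
= 3.17 / 4606.6 * 1000
= 0.000688143099 * 1000
= 0.6881 mg/m^3


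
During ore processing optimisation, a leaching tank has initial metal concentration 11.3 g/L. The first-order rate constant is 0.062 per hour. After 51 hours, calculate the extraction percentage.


Compute the exponent:
-k * t = -0.062 * 51 = -3.162
Remaining concentration:
C = 11.3 * exp(-3.162)
= 11.3 * 0.04234097439
= 0.4784530106 g/L
Extracted = 11.3 - 0.4784530106 = 10.82154699 g/L
Extraction % = 10.82154699 / 11.3 * 100
= 95.7659%

95.7659%


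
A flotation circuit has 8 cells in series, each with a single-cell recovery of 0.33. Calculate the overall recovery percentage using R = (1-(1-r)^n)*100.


95.9393%

Complement of single-cell recovery:
1 - r = 1 - 0.33 = 0.67
Raise to power n:
(1 - r)^8 = 0.67^8 = 0.04060676776
Overall recovery:
R = (1 - 0.04060676776) * 100
= 95.9393%


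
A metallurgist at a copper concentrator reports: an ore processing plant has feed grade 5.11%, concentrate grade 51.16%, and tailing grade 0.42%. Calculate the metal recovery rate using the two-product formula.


Using the two-product formula:
R = 100 * c * (f - t) / (f * (c - t))
Numerator = 100 * 51.16 * (5.11 - 0.42)
= 100 * 51.16 * 4.69
= 23994.04
Denominator = 5.11 * (51.16 - 0.42)
= 5.11 * 50.74
= 259.2814
R = 23994.04 / 259.2814
= 92.5405%

92.5405%


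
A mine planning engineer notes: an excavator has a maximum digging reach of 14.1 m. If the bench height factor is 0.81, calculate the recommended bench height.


11.421 m

Bench height = reach * factor
= 14.1 * 0.81
= 11.421 m


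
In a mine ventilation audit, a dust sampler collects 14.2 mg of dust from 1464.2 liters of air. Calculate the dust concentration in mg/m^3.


Convert liters to m^3: 1 m^3 = 1000 L
Concentration = mass / volume * 1000
= 14.2 / 1464.2 * 1000
= 0.009698128671 * 1000
= 9.6981 mg/m^3

9.6981 mg/m^3


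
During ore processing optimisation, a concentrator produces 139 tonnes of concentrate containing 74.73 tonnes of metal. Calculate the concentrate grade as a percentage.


53.7626%

Grade = (metal in concentrate / concentrate mass) * 100
= (74.73 / 139) * 100
= 0.5376258993 * 100
= 53.7626%


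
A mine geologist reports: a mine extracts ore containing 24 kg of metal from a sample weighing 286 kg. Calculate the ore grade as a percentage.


8.3916%

Ore grade = (metal mass / ore mass) * 100
= (24 / 286) * 100
= 0.08391608392 * 100
= 8.3916%


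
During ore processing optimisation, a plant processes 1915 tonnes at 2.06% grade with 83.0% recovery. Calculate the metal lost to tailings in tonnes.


6.7063 tonnes

Total metal in feed:
= 1915 * 2.06 / 100 = 39.449 tonnes
Metal recovered:
= 39.449 * 83.0 / 100 = 32.74267 tonnes
Metal lost to tailings:
= 39.449 - 32.74267
= 6.7063 tonnes


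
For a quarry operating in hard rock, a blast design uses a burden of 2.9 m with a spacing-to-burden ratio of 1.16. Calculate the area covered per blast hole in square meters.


9.7556 m^2

First, find the spacing:
Spacing = burden * ratio = 2.9 * 1.16
= 3.364 m
Then, calculate the area:
Area = burden * spacing = 2.9 * 3.364
= 9.7556 m^2


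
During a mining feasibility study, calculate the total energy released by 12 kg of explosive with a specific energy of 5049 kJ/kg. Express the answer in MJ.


Energy = mass * specific_energy / 1000
= 12 * 5049 / 1000
= 60588 / 1000
= 60.588 MJ

60.588 MJ


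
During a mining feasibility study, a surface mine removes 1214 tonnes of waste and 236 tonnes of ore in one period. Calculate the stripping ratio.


5.1441

Stripping ratio = waste tonnage / ore tonnage
= 1214 / 236
= 5.1441


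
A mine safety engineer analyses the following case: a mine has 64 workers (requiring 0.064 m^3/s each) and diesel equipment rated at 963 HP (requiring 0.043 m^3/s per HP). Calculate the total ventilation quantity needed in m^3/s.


45.505 m^3/s

Airflow for workers:
Q_people = 64 * 0.064 = 4.096 m^3/s
Airflow for diesel equipment:
Q_diesel = 963 * 0.043 = 41.409 m^3/s
Total ventilation:
Q_total = 4.096 + 41.409
= 45.505 m^3/s


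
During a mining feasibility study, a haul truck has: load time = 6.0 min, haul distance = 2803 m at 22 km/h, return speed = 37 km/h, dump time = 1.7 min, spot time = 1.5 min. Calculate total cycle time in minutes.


21.39 min

Convert haul speed to m/min: 22 * 1000/60 = 366.6666667 m/min
Haul time = 2803 / 366.6666667 = 7.644545455 min
Convert return speed to m/min: 37 * 1000/60 = 616.6666667 m/min
Return time = 2803 / 616.6666667 = 4.545405405 min
Total cycle time:
= 6.0 + 7.644545455 + 1.7 + 4.545405405 + 1.5
= 21.39 min


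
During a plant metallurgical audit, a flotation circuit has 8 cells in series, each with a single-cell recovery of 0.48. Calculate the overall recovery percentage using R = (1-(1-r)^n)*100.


Complement of single-cell recovery:
1 - r = 1 - 0.48 = 0.52
Raise to power n:
(1 - r)^8 = 0.52^8 = 0.005345972853
Overall recovery:
R = (1 - 0.005345972853) * 100
= 99.4654%

99.4654%


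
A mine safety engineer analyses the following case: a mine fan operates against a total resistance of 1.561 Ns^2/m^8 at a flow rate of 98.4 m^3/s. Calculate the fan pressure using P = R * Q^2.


15114.4762 Pa

Compute Q^2:
Q^2 = 98.4^2 = 9682.56
Compute pressure:
P = R * Q^2 = 1.561 * 9682.56
= 15114.4762 Pa


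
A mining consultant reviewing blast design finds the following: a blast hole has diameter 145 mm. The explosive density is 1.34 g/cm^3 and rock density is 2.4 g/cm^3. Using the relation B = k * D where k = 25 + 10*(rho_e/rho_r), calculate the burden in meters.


4.4346 m

First, compute k:
rho_e / rho_r = 1.34 / 2.4 = 0.5583333333
k = 25 + 10 * 0.5583333333 = 30.58333333
Then, compute burden:
B = k * D / 1000 = 30.58333333 * 145 / 1000
= 4434.583333 / 1000
= 4.4346 m


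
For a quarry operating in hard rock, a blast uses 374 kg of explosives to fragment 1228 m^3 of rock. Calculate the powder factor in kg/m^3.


Powder factor = explosive mass / rock volume
= 374 / 1228
= 0.3046 kg/m^3

0.3046 kg/m^3


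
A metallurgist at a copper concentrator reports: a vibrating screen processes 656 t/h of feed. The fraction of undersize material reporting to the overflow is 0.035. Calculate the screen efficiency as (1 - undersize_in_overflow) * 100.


96.5%

Screen efficiency = (1 - fraction of undersize in overflow) * 100
= (1 - 0.035) * 100
= 0.965 * 100
= 96.5%


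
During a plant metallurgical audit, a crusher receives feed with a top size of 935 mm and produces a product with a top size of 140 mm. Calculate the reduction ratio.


Reduction ratio = feed size / product size
= 935 / 140
= 6.6786

6.6786


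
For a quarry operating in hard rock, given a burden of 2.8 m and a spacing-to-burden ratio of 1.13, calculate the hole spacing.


3.164 m

Spacing = burden * ratio
= 2.8 * 1.13
= 3.164 m


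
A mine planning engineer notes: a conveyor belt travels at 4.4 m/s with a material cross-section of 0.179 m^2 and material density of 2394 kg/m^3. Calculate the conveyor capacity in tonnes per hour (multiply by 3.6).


6787.8518 t/h

Volumetric flow = speed * area
= 4.4 * 0.179 = 0.7876 m^3/s
Mass flow = volumetric * density
= 0.7876 * 2394 = 1885.5144 kg/s
Convert to t/h: multiply by 3.6
Capacity = 1885.5144 * 3.6
= 6787.8518 t/h


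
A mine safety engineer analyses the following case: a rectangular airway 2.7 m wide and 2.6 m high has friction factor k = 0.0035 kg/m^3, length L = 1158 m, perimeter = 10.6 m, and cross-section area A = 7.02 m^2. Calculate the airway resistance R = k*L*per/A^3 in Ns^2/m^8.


0.1242 Ns^2/m^8

Compute the numerator:
k * L * per = 0.0035 * 1158 * 10.6
= 42.9618
Compute the denominator:
A^3 = 7.02^3 = 345.948408
Resistance:
R = 42.9618 / 345.948408
= 0.1242 Ns^2/m^8


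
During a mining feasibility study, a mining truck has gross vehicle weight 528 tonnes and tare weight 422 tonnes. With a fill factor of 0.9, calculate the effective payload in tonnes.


95.4 tonnes

Maximum payload = gross - tare
= 528 - 422 = 106 tonnes
Effective payload = max payload * fill factor
= 106 * 0.9
= 95.4 tonnes


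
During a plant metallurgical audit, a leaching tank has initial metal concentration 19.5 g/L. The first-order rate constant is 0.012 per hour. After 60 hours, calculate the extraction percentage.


Compute the exponent:
-k * t = -0.012 * 60 = -0.72
Remaining concentration:
C = 19.5 * exp(-0.72)
= 19.5 * 0.486752256
= 9.491668991 g/L
Extracted = 19.5 - 9.491668991 = 10.00833101 g/L
Extraction % = 10.00833101 / 19.5 * 100
= 51.3248%

51.3248%


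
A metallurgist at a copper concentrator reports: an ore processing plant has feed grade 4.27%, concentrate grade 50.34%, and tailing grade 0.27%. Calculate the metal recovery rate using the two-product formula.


Using the two-product formula:
R = 100 * c * (f - t) / (f * (c - t))
Numerator = 100 * 50.34 * (4.27 - 0.27)
= 100 * 50.34 * 4.0
= 20136.0
Denominator = 4.27 * (50.34 - 0.27)
= 4.27 * 50.07
= 213.7989
R = 20136.0 / 213.7989
= 94.182%

94.182%


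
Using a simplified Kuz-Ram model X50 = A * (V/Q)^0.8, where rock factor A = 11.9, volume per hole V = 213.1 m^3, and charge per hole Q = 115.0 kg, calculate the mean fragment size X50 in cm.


Compute V/Q:
V/Q = 213.1 / 115.0 = 1.853043478
Raise to the power 0.8:
(V/Q)^0.8 = 1.853043478^0.8 = 1.637979596
Multiply by A:
X50 = 11.9 * 1.637979596
= 19.492 cm

19.492 cm


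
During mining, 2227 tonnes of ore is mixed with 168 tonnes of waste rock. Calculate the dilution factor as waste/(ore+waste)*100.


Total material = ore + waste
= 2227 + 168 = 2395 tonnes
Dilution = waste / total * 100
= 168 / 2395 * 100
= 0.07014613779 * 100
= 7.0146%

7.0146%


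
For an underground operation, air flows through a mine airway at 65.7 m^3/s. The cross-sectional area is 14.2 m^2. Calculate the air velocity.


4.6268 m/s

Velocity = flow rate / cross-sectional area
= 65.7 / 14.2
= 4.6268 m/s


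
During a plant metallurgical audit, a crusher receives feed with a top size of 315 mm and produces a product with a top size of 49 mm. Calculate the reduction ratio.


Reduction ratio = feed size / product size
= 315 / 49
= 6.4286

6.4286


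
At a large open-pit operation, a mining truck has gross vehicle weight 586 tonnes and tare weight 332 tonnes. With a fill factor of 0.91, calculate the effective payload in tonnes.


Maximum payload = gross - tare
= 586 - 332 = 254 tonnes
Effective payload = max payload * fill factor
= 254 * 0.91
= 231.14 tonnes

231.14 tonnes


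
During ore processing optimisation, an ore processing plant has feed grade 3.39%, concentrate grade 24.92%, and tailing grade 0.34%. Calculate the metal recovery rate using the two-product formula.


Using the two-product formula:
R = 100 * c * (f - t) / (f * (c - t))
Numerator = 100 * 24.92 * (3.39 - 0.34)
= 100 * 24.92 * 3.05
= 7600.6
Denominator = 3.39 * (24.92 - 0.34)
= 3.39 * 24.58
= 83.3262
R = 7600.6 / 83.3262
= 91.215%

91.215%


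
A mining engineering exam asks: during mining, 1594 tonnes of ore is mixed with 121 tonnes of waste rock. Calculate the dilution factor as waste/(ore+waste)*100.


Total material = ore + waste
= 1594 + 121 = 1715 tonnes
Dilution = waste / total * 100
= 121 / 1715 * 100
= 0.07055393586 * 100
= 7.0554%

7.0554%


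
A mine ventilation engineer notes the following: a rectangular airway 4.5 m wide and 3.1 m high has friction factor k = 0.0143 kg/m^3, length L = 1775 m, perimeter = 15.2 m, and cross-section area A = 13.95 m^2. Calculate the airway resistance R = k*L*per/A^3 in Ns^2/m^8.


0.1421 Ns^2/m^8

Compute the numerator:
k * L * per = 0.0143 * 1775 * 15.2
= 385.814
Compute the denominator:
A^3 = 13.95^3 = 2714.704875
Resistance:
R = 385.814 / 2714.704875
= 0.1421 Ns^2/m^8


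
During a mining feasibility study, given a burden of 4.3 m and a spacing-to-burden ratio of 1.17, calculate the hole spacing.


Spacing = burden * ratio
= 4.3 * 1.17
= 5.031 m

5.031 m


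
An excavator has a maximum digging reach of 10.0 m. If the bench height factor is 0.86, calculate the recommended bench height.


Bench height = reach * factor
= 10.0 * 0.86
= 8.6 m

8.6 m


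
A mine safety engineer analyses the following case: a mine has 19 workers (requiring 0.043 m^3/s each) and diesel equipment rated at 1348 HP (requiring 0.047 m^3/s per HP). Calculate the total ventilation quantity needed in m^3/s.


64.173 m^3/s

Airflow for workers:
Q_people = 19 * 0.043 = 0.817 m^3/s
Airflow for diesel equipment:
Q_diesel = 1348 * 0.047 = 63.356 m^3/s
Total ventilation:
Q_total = 0.817 + 63.356
= 64.173 m^3/s


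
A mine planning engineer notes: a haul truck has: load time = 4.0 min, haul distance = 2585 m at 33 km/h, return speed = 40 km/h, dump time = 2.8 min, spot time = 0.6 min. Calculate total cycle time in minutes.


Convert haul speed to m/min: 33 * 1000/60 = 550 m/min
Haul time = 2585 / 550 = 4.7 min
Convert return speed to m/min: 40 * 1000/60 = 666.6666667 m/min
Return time = 2585 / 666.6666667 = 3.8775 min
Total cycle time:
= 4.0 + 4.7 + 2.8 + 3.8775 + 0.6
= 15.9775 min

15.9775 min


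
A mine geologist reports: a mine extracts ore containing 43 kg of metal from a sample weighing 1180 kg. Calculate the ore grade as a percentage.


3.6441%

Ore grade = (metal mass / ore mass) * 100
= (43 / 1180) * 100
= 0.03644067797 * 100
= 3.6441%


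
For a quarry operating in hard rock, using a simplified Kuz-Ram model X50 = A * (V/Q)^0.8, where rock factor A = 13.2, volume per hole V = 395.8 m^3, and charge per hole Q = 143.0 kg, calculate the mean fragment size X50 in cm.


29.8048 cm

Compute V/Q:
V/Q = 395.8 / 143.0 = 2.767832168
Raise to the power 0.8:
(V/Q)^0.8 = 2.767832168^0.8 = 2.257936905
Multiply by A:
X50 = 13.2 * 2.257936905
= 29.8048 cm


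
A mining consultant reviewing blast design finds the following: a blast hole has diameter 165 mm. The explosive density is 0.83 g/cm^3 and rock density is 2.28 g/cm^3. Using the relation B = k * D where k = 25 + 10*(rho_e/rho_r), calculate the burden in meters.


First, compute k:
rho_e / rho_r = 0.83 / 2.28 = 0.3640350877
k = 25 + 10 * 0.3640350877 = 28.64035088
Then, compute burden:
B = k * D / 1000 = 28.64035088 * 165 / 1000
= 4725.657895 / 1000
= 4.7257 m

4.7257 m


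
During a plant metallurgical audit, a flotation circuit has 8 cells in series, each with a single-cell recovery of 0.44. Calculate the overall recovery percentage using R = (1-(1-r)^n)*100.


Complement of single-cell recovery:
1 - r = 1 - 0.44 = 0.56
Raise to power n:
(1 - r)^8 = 0.56^8 = 0.009671731157
Overall recovery:
R = (1 - 0.009671731157) * 100
= 99.0328%

99.0328%


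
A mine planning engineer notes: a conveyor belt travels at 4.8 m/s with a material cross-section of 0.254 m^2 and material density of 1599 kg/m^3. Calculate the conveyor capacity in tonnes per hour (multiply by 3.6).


Volumetric flow = speed * area
= 4.8 * 0.254 = 1.2192 m^3/s
Mass flow = volumetric * density
= 1.2192 * 1599 = 1949.5008 kg/s
Convert to t/h: multiply by 3.6
Capacity = 1949.5008 * 3.6
= 7018.2029 t/h

7018.2029 t/h


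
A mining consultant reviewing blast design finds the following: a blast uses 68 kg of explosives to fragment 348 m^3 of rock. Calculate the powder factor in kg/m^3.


0.1954 kg/m^3

Powder factor = explosive mass / rock volume
= 68 / 348
= 0.1954 kg/m^3


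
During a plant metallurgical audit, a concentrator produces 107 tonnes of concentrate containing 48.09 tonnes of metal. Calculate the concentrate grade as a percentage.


44.9439%

Grade = (metal in concentrate / concentrate mass) * 100
= (48.09 / 107) * 100
= 0.4494392523 * 100
= 44.9439%


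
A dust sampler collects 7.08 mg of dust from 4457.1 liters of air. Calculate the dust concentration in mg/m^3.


Convert liters to m^3: 1 m^3 = 1000 L
Concentration = mass / volume * 1000
= 7.08 / 4457.1 * 1000
= 0.001588476812 * 1000
= 1.5885 mg/m^3

1.5885 mg/m^3


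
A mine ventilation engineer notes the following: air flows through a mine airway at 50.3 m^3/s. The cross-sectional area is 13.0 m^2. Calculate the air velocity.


Velocity = flow rate / cross-sectional area
= 50.3 / 13.0
= 3.8692 m/s

3.8692 m/s


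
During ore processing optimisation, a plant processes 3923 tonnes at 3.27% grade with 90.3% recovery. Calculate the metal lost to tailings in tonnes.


Total metal in feed:
= 3923 * 3.27 / 100 = 128.2821 tonnes
Metal recovered:
= 128.2821 * 90.3 / 100 = 115.8387363 tonnes
Metal lost to tailings:
= 128.2821 - 115.8387363
= 12.4434 tonnes

12.4434 tonnes


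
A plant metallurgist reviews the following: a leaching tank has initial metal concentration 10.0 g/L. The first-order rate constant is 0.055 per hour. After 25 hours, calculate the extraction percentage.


Compute the exponent:
-k * t = -0.055 * 25 = -1.375
Remaining concentration:
C = 10.0 * exp(-1.375)
= 10.0 * 0.2528395958
= 2.528395958 g/L
Extracted = 10.0 - 2.528395958 = 7.471604042 g/L
Extraction % = 7.471604042 / 10.0 * 100
= 74.716%

74.716%


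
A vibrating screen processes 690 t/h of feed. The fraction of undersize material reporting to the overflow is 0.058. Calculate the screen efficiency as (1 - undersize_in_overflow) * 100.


94.2%

Screen efficiency = (1 - fraction of undersize in overflow) * 100
= (1 - 0.058) * 100
= 0.942 * 100
= 94.2%


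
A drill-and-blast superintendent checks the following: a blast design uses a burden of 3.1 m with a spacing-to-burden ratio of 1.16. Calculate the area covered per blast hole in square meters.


First, find the spacing:
Spacing = burden * ratio = 3.1 * 1.16
= 3.596 m
Then, calculate the area:
Area = burden * spacing = 3.1 * 3.596
= 11.1476 m^2

11.1476 m^2


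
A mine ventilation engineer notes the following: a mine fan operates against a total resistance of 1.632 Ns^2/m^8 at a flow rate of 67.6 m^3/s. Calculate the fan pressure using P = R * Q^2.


Compute Q^2:
Q^2 = 67.6^2 = 4569.76
Compute pressure:
P = R * Q^2 = 1.632 * 4569.76
= 7457.8483 Pa

7457.8483 Pa


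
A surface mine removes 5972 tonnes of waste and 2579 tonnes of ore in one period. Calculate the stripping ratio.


2.3156

Stripping ratio = waste tonnage / ore tonnage
= 5972 / 2579
= 2.3156


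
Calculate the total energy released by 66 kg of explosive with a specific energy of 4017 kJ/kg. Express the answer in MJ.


Energy = mass * specific_energy / 1000
= 66 * 4017 / 1000
= 265122 / 1000
= 265.122 MJ

265.122 MJ


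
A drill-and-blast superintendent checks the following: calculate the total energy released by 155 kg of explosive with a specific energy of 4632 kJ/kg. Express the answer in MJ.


717.96 MJ

Energy = mass * specific_energy / 1000
= 155 * 4632 / 1000
= 717960 / 1000
= 717.96 MJ


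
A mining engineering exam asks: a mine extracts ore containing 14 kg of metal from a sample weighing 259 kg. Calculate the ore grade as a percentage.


5.4054%

Ore grade = (metal mass / ore mass) * 100
= (14 / 259) * 100
= 0.05405405405 * 100
= 5.4054%


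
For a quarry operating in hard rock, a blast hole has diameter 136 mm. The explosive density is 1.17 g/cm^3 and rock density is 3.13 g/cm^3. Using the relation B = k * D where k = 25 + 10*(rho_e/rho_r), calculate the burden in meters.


3.9084 m

First, compute k:
rho_e / rho_r = 1.17 / 3.13 = 0.3738019169
k = 25 + 10 * 0.3738019169 = 28.73801917
Then, compute burden:
B = k * D / 1000 = 28.73801917 * 136 / 1000
= 3908.370607 / 1000
= 3.9084 m


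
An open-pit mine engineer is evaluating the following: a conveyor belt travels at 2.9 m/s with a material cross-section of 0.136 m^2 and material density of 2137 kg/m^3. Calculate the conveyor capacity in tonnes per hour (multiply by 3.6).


Volumetric flow = speed * area
= 2.9 * 0.136 = 0.3944 m^3/s
Mass flow = volumetric * density
= 0.3944 * 2137 = 842.8328 kg/s
Convert to t/h: multiply by 3.6
Capacity = 842.8328 * 3.6
= 3034.1981 t/h

3034.1981 t/h


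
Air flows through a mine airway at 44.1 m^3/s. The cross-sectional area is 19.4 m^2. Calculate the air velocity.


2.2732 m/s

Velocity = flow rate / cross-sectional area
= 44.1 / 19.4
= 2.2732 m/s


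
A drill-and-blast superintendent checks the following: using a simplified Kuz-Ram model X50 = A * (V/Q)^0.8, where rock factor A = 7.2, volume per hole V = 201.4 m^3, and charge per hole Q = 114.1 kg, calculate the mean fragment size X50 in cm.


Compute V/Q:
V/Q = 201.4 / 114.1 = 1.765118317
Raise to the power 0.8:
(V/Q)^0.8 = 1.765118317^0.8 = 1.575502358
Multiply by A:
X50 = 7.2 * 1.575502358
= 11.3436 cm

11.3436 cm


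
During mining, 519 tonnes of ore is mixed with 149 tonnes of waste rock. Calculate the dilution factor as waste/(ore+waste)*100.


22.3054%

Total material = ore + waste
= 519 + 149 = 668 tonnes
Dilution = waste / total * 100
= 149 / 668 * 100
= 0.2230538922 * 100
= 22.3054%


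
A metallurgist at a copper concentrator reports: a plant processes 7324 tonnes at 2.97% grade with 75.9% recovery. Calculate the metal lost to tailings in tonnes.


Total metal in feed:
= 7324 * 2.97 / 100 = 217.5228 tonnes
Metal recovered:
= 217.5228 * 75.9 / 100 = 165.0998052 tonnes
Metal lost to tailings:
= 217.5228 - 165.0998052
= 52.423 tonnes

52.423 tonnes


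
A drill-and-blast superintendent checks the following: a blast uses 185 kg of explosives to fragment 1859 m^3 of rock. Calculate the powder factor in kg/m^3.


0.0995 kg/m^3

Powder factor = explosive mass / rock volume
= 185 / 1859
= 0.0995 kg/m^3


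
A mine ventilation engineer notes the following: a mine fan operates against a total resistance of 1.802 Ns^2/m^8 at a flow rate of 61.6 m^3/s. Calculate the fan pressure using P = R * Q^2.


Compute Q^2:
Q^2 = 61.6^2 = 3794.56
Compute pressure:
P = R * Q^2 = 1.802 * 3794.56
= 6837.7971 Pa

6837.7971 Pa


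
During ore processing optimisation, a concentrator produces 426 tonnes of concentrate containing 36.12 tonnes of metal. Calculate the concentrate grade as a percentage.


8.4789%

Grade = (metal in concentrate / concentrate mass) * 100
= (36.12 / 426) * 100
= 0.08478873239 * 100
= 8.4789%


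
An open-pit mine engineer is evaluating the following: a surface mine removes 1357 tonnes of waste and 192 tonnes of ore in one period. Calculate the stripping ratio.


Stripping ratio = waste tonnage / ore tonnage
= 1357 / 192
= 7.0677

7.0677


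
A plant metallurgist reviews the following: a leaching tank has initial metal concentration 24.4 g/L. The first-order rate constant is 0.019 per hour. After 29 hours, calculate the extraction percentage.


42.3627%

Compute the exponent:
-k * t = -0.019 * 29 = -0.551
Remaining concentration:
C = 24.4 * exp(-0.551)
= 24.4 * 0.5763731489
= 14.06350483 g/L
Extracted = 24.4 - 14.06350483 = 10.33649517 g/L
Extraction % = 10.33649517 / 24.4 * 100
= 42.3627%


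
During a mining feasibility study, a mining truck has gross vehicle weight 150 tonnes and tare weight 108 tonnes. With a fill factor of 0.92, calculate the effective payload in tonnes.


Maximum payload = gross - tare
= 150 - 108 = 42 tonnes
Effective payload = max payload * fill factor
= 42 * 0.92
= 38.64 tonnes

38.64 tonnes


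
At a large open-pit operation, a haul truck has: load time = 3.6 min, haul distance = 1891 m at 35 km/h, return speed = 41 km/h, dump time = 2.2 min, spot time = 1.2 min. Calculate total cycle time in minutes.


Convert haul speed to m/min: 35 * 1000/60 = 583.3333333 m/min
Haul time = 1891 / 583.3333333 = 3.241714286 min
Convert return speed to m/min: 41 * 1000/60 = 683.3333333 m/min
Return time = 1891 / 683.3333333 = 2.767317073 min
Total cycle time:
= 3.6 + 3.241714286 + 2.2 + 2.767317073 + 1.2
= 13.009 min

13.009 min


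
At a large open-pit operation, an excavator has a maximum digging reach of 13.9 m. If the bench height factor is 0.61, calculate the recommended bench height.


8.479 m

Bench height = reach * factor
= 13.9 * 0.61
= 8.479 m


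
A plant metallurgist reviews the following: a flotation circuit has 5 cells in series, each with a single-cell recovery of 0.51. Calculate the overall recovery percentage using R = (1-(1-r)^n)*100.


Complement of single-cell recovery:
1 - r = 1 - 0.51 = 0.49
Raise to power n:
(1 - r)^5 = 0.49^5 = 0.0282475249
Overall recovery:
R = (1 - 0.0282475249) * 100
= 97.1752%

97.1752%


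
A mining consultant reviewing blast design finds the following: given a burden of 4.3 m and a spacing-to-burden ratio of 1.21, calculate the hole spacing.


5.203 m

Spacing = burden * ratio
= 4.3 * 1.21
= 5.203 m


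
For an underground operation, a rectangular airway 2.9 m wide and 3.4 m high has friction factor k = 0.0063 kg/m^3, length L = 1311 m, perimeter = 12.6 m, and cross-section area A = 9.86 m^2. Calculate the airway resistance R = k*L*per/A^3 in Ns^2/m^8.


Compute the numerator:
k * L * per = 0.0063 * 1311 * 12.6
= 104.06718
Compute the denominator:
A^3 = 9.86^3 = 958.585256
Resistance:
R = 104.06718 / 958.585256
= 0.1086 Ns^2/m^8

0.1086 Ns^2/m^8


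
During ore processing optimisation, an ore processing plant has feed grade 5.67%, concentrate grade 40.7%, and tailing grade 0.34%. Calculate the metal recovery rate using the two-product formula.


Using the two-product formula:
R = 100 * c * (f - t) / (f * (c - t))
Numerator = 100 * 40.7 * (5.67 - 0.34)
= 100 * 40.7 * 5.33
= 21693.1
Denominator = 5.67 * (40.7 - 0.34)
= 5.67 * 40.36
= 228.8412
R = 21693.1 / 228.8412
= 94.7954%

94.7954%


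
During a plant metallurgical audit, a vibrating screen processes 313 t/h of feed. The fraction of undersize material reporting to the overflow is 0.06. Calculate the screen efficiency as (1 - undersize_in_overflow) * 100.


94.0%

Screen efficiency = (1 - fraction of undersize in overflow) * 100
= (1 - 0.06) * 100
= 0.94 * 100
= 94.0%


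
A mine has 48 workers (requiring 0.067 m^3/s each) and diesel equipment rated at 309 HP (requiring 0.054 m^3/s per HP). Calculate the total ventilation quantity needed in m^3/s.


Airflow for workers:
Q_people = 48 * 0.067 = 3.216 m^3/s
Airflow for diesel equipment:
Q_diesel = 309 * 0.054 = 16.686 m^3/s
Total ventilation:
Q_total = 3.216 + 16.686
= 19.902 m^3/s

19.902 m^3/s


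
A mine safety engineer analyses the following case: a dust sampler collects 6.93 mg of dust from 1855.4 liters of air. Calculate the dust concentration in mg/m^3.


Convert liters to m^3: 1 m^3 = 1000 L
Concentration = mass / volume * 1000
= 6.93 / 1855.4 * 1000
= 0.003735043656 * 1000
= 3.735 mg/m^3

3.735 mg/m^3


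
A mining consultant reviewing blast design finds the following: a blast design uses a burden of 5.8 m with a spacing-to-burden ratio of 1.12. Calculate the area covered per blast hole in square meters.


First, find the spacing:
Spacing = burden * ratio = 5.8 * 1.12
= 6.496 m
Then, calculate the area:
Area = burden * spacing = 5.8 * 6.496
= 37.6768 m^2

37.6768 m^2


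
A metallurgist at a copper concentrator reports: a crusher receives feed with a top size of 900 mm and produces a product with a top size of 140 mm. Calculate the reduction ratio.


Reduction ratio = feed size / product size
= 900 / 140
= 6.4286

6.4286


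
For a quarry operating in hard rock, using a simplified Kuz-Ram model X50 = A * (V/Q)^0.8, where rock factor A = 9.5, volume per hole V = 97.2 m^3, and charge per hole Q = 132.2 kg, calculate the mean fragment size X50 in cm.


7.428 cm

Compute V/Q:
V/Q = 97.2 / 132.2 = 0.7352496218
Raise to the power 0.8:
(V/Q)^0.8 = 0.7352496218^0.8 = 0.7818939412
Multiply by A:
X50 = 9.5 * 0.7818939412
= 7.428 cm


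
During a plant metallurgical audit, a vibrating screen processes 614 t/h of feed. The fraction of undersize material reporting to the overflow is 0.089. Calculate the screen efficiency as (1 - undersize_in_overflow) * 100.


91.1%

Screen efficiency = (1 - fraction of undersize in overflow) * 100
= (1 - 0.089) * 100
= 0.911 * 100
= 91.1%


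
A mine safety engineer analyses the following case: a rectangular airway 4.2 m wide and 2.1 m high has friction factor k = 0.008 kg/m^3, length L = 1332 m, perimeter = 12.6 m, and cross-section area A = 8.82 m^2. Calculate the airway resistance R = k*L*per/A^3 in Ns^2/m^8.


0.1957 Ns^2/m^8

Compute the numerator:
k * L * per = 0.008 * 1332 * 12.6
= 134.2656
Compute the denominator:
A^3 = 8.82^3 = 686.128968
Resistance:
R = 134.2656 / 686.128968
= 0.1957 Ns^2/m^8


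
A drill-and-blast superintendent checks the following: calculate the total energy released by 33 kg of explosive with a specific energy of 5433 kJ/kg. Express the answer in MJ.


179.289 MJ

Energy = mass * specific_energy / 1000
= 33 * 5433 / 1000
= 179289 / 1000
= 179.289 MJ


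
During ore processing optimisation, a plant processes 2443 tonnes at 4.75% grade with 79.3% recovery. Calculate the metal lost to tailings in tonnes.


24.0208 tonnes

Total metal in feed:
= 2443 * 4.75 / 100 = 116.0425 tonnes
Metal recovered:
= 116.0425 * 79.3 / 100 = 92.0217025 tonnes
Metal lost to tailings:
= 116.0425 - 92.0217025
= 24.0208 tonnes


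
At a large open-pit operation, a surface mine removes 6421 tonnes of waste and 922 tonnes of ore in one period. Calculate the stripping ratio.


Stripping ratio = waste tonnage / ore tonnage
= 6421 / 922
= 6.9642

6.9642


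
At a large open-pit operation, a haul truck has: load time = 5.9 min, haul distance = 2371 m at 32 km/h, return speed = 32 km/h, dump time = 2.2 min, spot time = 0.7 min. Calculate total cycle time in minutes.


Convert haul speed to m/min: 32 * 1000/60 = 533.3333333 m/min
Haul time = 2371 / 533.3333333 = 4.445625 min
Convert return speed to m/min: 32 * 1000/60 = 533.3333333 m/min
Return time = 2371 / 533.3333333 = 4.445625 min
Total cycle time:
= 5.9 + 4.445625 + 2.2 + 4.445625 + 0.7
= 17.6913 min

17.6913 min


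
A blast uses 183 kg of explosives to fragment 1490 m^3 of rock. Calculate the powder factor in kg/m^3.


0.1228 kg/m^3

Powder factor = explosive mass / rock volume
= 183 / 1490
= 0.1228 kg/m^3


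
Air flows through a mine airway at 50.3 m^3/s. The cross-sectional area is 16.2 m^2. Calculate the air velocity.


3.1049 m/s

Velocity = flow rate / cross-sectional area
= 50.3 / 16.2
= 3.1049 m/s


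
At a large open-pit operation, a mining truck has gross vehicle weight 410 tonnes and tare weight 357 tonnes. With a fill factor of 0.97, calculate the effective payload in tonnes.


51.41 tonnes

Maximum payload = gross - tare
= 410 - 357 = 53 tonnes
Effective payload = max payload * fill factor
= 53 * 0.97
= 51.41 tonnes


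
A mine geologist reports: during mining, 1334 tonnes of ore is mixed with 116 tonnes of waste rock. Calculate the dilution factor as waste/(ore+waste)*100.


Total material = ore + waste
= 1334 + 116 = 1450 tonnes
Dilution = waste / total * 100
= 116 / 1450 * 100
= 0.08 * 100
= 8.0%

8.0%


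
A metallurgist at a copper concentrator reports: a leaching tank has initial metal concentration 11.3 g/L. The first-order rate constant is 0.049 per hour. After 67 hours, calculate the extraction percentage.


Compute the exponent:
-k * t = -0.049 * 67 = -3.283
Remaining concentration:
C = 11.3 * exp(-3.283)
= 11.3 * 0.03751554119
= 0.4239256155 g/L
Extracted = 11.3 - 0.4239256155 = 10.87607438 g/L
Extraction % = 10.87607438 / 11.3 * 100
= 96.2484%

96.2484%


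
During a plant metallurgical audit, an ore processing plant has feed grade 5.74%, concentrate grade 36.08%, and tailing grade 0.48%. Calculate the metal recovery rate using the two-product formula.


Using the two-product formula:
R = 100 * c * (f - t) / (f * (c - t))
Numerator = 100 * 36.08 * (5.74 - 0.48)
= 100 * 36.08 * 5.26
= 18978.08
Denominator = 5.74 * (36.08 - 0.48)
= 5.74 * 35.6
= 204.344
R = 18978.08 / 204.344
= 92.8732%

92.8732%


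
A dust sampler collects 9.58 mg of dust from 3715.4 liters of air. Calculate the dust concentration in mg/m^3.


Convert liters to m^3: 1 m^3 = 1000 L
Concentration = mass / volume * 1000
= 9.58 / 3715.4 * 1000
= 0.002578457232 * 1000
= 2.5785 mg/m^3

2.5785 mg/m^3


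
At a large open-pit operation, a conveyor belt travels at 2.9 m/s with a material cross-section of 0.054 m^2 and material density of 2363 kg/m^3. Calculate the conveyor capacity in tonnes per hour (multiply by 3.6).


Volumetric flow = speed * area
= 2.9 * 0.054 = 0.1566 m^3/s
Mass flow = volumetric * density
= 0.1566 * 2363 = 370.0458 kg/s
Convert to t/h: multiply by 3.6
Capacity = 370.0458 * 3.6
= 1332.1649 t/h

1332.1649 t/h


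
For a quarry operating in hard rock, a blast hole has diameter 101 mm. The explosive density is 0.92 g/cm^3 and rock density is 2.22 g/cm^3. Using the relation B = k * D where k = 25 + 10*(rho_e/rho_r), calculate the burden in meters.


First, compute k:
rho_e / rho_r = 0.92 / 2.22 = 0.4144144144
k = 25 + 10 * 0.4144144144 = 29.14414414
Then, compute burden:
B = k * D / 1000 = 29.14414414 * 101 / 1000
= 2943.558559 / 1000
= 2.9436 m

2.9436 m


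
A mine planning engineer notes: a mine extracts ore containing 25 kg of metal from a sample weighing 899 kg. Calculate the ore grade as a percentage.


2.7809%

Ore grade = (metal mass / ore mass) * 100
= (25 / 899) * 100
= 0.02780867631 * 100
= 2.7809%


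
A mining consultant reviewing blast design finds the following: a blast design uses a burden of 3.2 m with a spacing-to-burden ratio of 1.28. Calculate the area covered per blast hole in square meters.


13.1072 m^2

First, find the spacing:
Spacing = burden * ratio = 3.2 * 1.28
= 4.096 m
Then, calculate the area:
Area = burden * spacing = 3.2 * 4.096
= 13.1072 m^2


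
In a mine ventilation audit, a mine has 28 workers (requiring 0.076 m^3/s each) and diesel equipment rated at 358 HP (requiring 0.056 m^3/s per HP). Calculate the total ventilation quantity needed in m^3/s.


Airflow for workers:
Q_people = 28 * 0.076 = 2.128 m^3/s
Airflow for diesel equipment:
Q_diesel = 358 * 0.056 = 20.048 m^3/s
Total ventilation:
Q_total = 2.128 + 20.048
= 22.176 m^3/s

22.176 m^3/s


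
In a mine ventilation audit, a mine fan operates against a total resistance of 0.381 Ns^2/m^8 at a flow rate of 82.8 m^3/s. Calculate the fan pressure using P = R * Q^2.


2612.075 Pa

Compute Q^2:
Q^2 = 82.8^2 = 6855.84
Compute pressure:
P = R * Q^2 = 0.381 * 6855.84
= 2612.075 Pa


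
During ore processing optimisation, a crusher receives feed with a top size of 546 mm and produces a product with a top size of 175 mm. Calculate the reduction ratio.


Reduction ratio = feed size / product size
= 546 / 175
= 3.12

3.12


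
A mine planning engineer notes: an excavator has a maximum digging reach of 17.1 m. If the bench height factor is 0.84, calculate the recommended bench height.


14.364 m

Bench height = reach * factor
= 17.1 * 0.84
= 14.364 m


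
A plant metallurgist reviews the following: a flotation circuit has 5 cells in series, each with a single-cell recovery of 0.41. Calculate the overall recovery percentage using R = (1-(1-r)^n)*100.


92.8508%

Complement of single-cell recovery:
1 - r = 1 - 0.41 = 0.59
Raise to power n:
(1 - r)^5 = 0.59^5 = 0.0714924299
Overall recovery:
R = (1 - 0.0714924299) * 100
= 92.8508%
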